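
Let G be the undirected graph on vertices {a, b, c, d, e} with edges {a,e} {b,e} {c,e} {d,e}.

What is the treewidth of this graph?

A width-1 tree decomposition is:
Bags: B1 = {a, e}  B2 = {d, e}  B3 = {c, e}  B4 = {b, e}
Tree: B1–B2, B2–B3, B1–B4
The largest bag has 2 vertices, giving width 1; this decomposition certifies tw(G) ≤ 1. Any graph with an edge has treewidth ≥ 1, and G has the edge e–a. Combining the bounds, tw(G) = 1.

1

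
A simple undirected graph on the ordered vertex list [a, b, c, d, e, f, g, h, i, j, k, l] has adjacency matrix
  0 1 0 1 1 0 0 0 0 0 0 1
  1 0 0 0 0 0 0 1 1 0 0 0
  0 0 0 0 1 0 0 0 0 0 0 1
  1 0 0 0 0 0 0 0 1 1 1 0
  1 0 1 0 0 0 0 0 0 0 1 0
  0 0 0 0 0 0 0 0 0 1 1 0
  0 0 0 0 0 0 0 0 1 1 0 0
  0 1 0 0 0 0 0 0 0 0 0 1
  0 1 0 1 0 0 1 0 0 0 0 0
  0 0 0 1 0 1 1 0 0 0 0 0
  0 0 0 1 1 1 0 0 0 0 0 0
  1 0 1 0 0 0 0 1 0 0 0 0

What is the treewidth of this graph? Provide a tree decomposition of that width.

Treewidth 3.
One such decomposition:
Bags: B1 = {b, c, h, l}  B2 = {a, b, c, l}  B3 = {a, b, c, e}  B4 = {a, b, e, i}  B5 = {a, d, e, i}  B6 = {d, e, i, k}  B7 = {d, g, i, k}  B8 = {d, g, j, k}  B9 = {f, g, j, k}
Tree: B1–B2, B2–B3, B3–B4, B4–B5, B5–B6, B6–B7, B7–B8, B8–B9

Every bag has size at most 4, so the width is 4 − 1 = 3 and tw(G) ≤ 3. For the lower bound: the 4 vertex sets {c,h,l}, {b}, {a}, {d,e,i,k} are disjoint, each induces a connected subgraph, and every pair is joined by at least one edge of G. Contracting each set to a single vertex therefore yields K_{4} as a minor, and since treewidth is minor-monotone, tw(G) ≥ tw(K_{4}) = 3. Combining the bounds, tw(G) = 3.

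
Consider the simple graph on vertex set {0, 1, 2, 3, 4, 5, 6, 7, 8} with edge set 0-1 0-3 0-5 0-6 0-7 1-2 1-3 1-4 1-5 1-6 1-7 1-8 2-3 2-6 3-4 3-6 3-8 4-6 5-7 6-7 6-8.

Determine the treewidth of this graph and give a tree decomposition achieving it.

Treewidth 3.
One such decomposition:
Bags: B1 = {0, 1, 3, 6}  B2 = {0, 1, 6, 7}  B3 = {1, 3, 4, 6}  B4 = {1, 3, 6, 8}  B5 = {1, 2, 3, 6}  B6 = {0, 1, 5, 7}
Tree: B1–B2, B1–B3, B1–B4, B3–B5, B2–B6

The largest bag has 4 vertices, giving width 3; this decomposition certifies tw(G) ≤ 3. Conversely, {0, 1, 5, 7} is a clique of size 4, and the vertices of any clique must share a bag in every tree decomposition; so some bag has ≥ 4 vertices and tw(G) ≥ 3. The upper and lower bounds meet at 3, so that is the treewidth.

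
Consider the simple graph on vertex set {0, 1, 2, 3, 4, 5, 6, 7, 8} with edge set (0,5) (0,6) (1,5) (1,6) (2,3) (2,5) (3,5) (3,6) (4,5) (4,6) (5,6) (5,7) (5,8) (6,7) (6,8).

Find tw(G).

A width-2 tree decomposition is:
Bags: B1 = {1, 5, 6}  B2 = {0, 5, 6}  B3 = {3, 5, 6}  B4 = {2, 3, 5}  B5 = {5, 6, 7}  B6 = {5, 6, 8}  B7 = {4, 5, 6}
Tree: B1–B2, B1–B3, B3–B4, B2–B5, B1–B6, B6–B7
Each bag holds 3 vertices, so the decomposition has width 2, which upper-bounds the treewidth. On the other hand G contains the 3-clique {2, 3, 5}. A clique must lie in a single bag of any decomposition, so no decomposition can have width below 2. Combining the bounds, tw(G) = 2.

2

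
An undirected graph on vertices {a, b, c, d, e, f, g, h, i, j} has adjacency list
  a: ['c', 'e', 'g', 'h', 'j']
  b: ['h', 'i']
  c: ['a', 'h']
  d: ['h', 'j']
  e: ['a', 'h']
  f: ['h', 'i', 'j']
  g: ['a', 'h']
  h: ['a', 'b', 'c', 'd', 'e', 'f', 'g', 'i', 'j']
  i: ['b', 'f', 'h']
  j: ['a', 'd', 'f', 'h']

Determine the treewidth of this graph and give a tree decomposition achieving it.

Treewidth 2.
One such decomposition:
Bags: B1 = {a, c, h}  B2 = {a, h, j}  B3 = {f, h, j}  B4 = {a, g, h}  B5 = {a, e, h}  B6 = {f, h, i}  B7 = {b, h, i}  B8 = {d, h, j}
Tree: B1–B2, B2–B3, B2–B4, B4–B5, B3–B6, B6–B7, B3–B8

Every bag has size at most 3, so the width is 3 − 1 = 2 and tw(G) ≤ 2. On the other hand G contains the 3-clique {d, h, j}. A clique must lie in a single bag of any decomposition, so no decomposition can have width below 2. Hence tw(G) = 2 exactly.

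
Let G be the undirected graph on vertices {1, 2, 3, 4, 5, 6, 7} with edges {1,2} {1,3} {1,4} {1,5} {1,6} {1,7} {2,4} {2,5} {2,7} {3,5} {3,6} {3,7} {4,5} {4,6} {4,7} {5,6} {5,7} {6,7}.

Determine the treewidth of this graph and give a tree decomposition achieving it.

Treewidth 4.
Bags: B1 = {1, 3, 5, 6, 7}  B2 = {1, 4, 5, 6, 7}  B3 = {1, 2, 4, 5, 7}
Tree: B1–B2, B2–B3

Every bag has size at most 5, so the width is 5 − 1 = 4 and tw(G) ≤ 4. On the other hand G contains the 5-clique {1, 3, 5, 6, 7}. A clique must lie in a single bag of any decomposition, so no decomposition can have width below 4. Therefore the treewidth is 4.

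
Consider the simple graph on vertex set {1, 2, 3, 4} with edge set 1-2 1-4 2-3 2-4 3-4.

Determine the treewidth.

A width-2 tree decomposition is:
Bags: B1 = {2, 3, 4}  B2 = {1, 2, 4}
Tree: B1–B2
Each bag holds 3 vertices, so the decomposition has width 2, which upper-bounds the treewidth. For the lower bound, the 3 vertices {1, 2, 4} are pairwise adjacent, and any tree decomposition puts a clique entirely inside one bag — forcing width ≥ 2. The upper and lower bounds meet at 2, so that is the treewidth.

2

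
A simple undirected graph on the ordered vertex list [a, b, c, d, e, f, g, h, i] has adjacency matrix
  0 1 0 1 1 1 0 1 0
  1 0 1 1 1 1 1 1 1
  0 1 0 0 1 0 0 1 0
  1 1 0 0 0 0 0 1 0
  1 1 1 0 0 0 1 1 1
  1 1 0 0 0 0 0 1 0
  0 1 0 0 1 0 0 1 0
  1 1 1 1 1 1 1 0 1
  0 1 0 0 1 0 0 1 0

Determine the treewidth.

3

A width-3 tree decomposition is:
Bags: B1 = {b, c, e, h}  B2 = {a, b, e, h}  B3 = {a, b, d, h}  B4 = {b, e, g, h}  B5 = {a, b, f, h}  B6 = {b, e, h, i}
Tree: B1–B2, B2–B3, B2–B4, B2–B5, B2–B6
Every bag has size at most 4, so the width is 4 − 1 = 3 and tw(G) ≤ 3. On the other hand G contains the 4-clique {a, b, d, h}. A clique must lie in a single bag of any decomposition, so no decomposition can have width below 3. Therefore the treewidth is 3.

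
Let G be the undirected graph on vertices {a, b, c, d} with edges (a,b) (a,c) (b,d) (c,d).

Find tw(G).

2

A width-2 tree decomposition is:
Bags: B1 = {a, b, c}  B2 = {b, c, d}
Tree: B1–B2
The largest bag has 3 vertices, giving width 2; this decomposition certifies tw(G) ≤ 2. Since c–a–b–d–c is a cycle in G, G is not acyclic. Forests are exactly the graphs of treewidth ≤ 1, so tw(G) ≥ 2. The upper and lower bounds meet at 2, so that is the treewidth.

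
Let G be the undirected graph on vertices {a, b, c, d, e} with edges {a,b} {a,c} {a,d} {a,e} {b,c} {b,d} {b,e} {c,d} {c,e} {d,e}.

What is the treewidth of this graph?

4

A width-4 tree decomposition is:
Bags: B1 = {a, b, c, d, e}
Tree: (single bag)
A single bag containing all 5 vertices is trivially a valid decomposition of width 4. On the other hand G contains the 5-clique {a, b, c, d, e}. A clique must lie in a single bag of any decomposition, so no decomposition can have width below 4. Combining the bounds, tw(G) = 4.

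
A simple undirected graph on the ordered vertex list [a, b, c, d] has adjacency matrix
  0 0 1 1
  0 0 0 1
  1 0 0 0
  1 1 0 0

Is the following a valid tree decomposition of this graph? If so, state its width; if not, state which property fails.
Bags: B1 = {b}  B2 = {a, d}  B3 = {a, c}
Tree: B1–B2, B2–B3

A tree decomposition must satisfy three properties: every vertex lies in some bag; for every edge, both endpoints lie together in some bag; and for every vertex, the bags containing it form a connected subtree. Here edge (d,b) lies in no bag, so the decomposition is invalid.

No — edge (d,b) lies in no bag.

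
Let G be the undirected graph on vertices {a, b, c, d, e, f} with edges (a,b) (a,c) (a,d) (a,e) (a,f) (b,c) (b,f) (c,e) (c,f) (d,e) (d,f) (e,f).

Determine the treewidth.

3

A width-3 tree decomposition is:
Bags: B1 = {a, d, e, f}  B2 = {a, c, e, f}  B3 = {a, b, c, f}
Tree: B1–B2, B2–B3
Every bag has size at most 4, so the width is 4 − 1 = 3 and tw(G) ≤ 3. For the lower bound, the 4 vertices {a, d, e, f} are pairwise adjacent, and any tree decomposition puts a clique entirely inside one bag — forcing width ≥ 3. Hence tw(G) = 3 exactly.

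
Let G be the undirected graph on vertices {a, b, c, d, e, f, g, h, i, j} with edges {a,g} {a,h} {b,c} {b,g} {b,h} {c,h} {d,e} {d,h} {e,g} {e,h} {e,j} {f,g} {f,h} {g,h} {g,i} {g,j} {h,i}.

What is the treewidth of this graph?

2

A width-2 tree decomposition is:
Bags: B1 = {a, g, h}  B2 = {e, g, h}  B3 = {b, g, h}  B4 = {f, g, h}  B5 = {g, h, i}  B6 = {b, c, h}  B7 = {e, g, j}  B8 = {d, e, h}
Tree: B1–B2, B1–B3, B2–B4, B4–B5, B3–B6, B2–B7, B2–B8
Every bag has size at most 3, so the width is 3 − 1 = 2 and tw(G) ≤ 2. Conversely, {e, g, j} is a clique of size 3, and the vertices of any clique must share a bag in every tree decomposition; so some bag has ≥ 3 vertices and tw(G) ≥ 2. Hence tw(G) = 2 exactly.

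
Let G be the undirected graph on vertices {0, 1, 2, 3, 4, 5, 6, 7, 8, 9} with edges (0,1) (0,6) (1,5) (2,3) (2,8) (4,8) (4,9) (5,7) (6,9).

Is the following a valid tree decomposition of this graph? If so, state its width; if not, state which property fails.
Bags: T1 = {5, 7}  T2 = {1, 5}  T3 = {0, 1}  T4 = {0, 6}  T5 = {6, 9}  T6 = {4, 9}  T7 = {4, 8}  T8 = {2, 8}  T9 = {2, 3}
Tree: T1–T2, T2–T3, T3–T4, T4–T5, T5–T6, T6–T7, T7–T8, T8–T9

Every vertex of G appears in some bag (union = {0, 1, 2, 3, 4, 5, 6, 7, 8, 9}); every edge is covered by a bag; and for each vertex v the set of bags containing v is connected in the bag tree. The decomposition is therefore valid. The largest bag has 2 vertices, so the width is 1.

Yes; width 1.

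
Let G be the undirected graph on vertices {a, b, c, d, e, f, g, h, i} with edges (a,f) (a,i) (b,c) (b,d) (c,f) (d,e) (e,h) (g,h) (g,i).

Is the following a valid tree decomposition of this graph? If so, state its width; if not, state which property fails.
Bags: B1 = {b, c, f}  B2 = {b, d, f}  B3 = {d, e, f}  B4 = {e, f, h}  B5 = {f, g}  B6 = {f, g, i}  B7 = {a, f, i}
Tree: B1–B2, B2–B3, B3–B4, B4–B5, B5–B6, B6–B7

No — edge (h,g) lies in no bag.

A tree decomposition must satisfy three properties: every vertex lies in some bag; for every edge, both endpoints lie together in some bag; and for every vertex, the bags containing it form a connected subtree. Here edge (h,g) lies in no bag, so the decomposition is invalid.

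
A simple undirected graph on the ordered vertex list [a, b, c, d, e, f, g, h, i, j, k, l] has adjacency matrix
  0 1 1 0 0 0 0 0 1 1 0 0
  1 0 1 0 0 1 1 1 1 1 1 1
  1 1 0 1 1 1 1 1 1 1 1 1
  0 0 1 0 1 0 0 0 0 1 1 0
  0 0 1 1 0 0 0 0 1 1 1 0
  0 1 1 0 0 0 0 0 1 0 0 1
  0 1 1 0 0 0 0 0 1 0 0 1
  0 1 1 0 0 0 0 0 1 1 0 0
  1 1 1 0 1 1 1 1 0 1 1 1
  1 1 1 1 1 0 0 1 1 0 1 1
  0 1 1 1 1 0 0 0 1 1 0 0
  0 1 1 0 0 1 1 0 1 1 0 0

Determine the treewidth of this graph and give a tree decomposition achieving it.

Treewidth 4.
Bags: B1 = {a, b, c, i, j}  B2 = {b, c, i, j, l}  B3 = {b, c, h, i, j}  B4 = {b, c, i, j, k}  B5 = {b, c, f, i, l}  B6 = {c, e, i, j, k}  B7 = {b, c, g, i, l}  B8 = {c, d, e, j, k}
Tree: B1–B2, B1–B3, B2–B4, B2–B5, B4–B6, B2–B7, B6–B8

Every bag has size at most 5, so the width is 5 − 1 = 4 and tw(G) ≤ 4. On the other hand G contains the 5-clique {c, d, e, j, k}. A clique must lie in a single bag of any decomposition, so no decomposition can have width below 4. Combining the bounds, tw(G) = 4.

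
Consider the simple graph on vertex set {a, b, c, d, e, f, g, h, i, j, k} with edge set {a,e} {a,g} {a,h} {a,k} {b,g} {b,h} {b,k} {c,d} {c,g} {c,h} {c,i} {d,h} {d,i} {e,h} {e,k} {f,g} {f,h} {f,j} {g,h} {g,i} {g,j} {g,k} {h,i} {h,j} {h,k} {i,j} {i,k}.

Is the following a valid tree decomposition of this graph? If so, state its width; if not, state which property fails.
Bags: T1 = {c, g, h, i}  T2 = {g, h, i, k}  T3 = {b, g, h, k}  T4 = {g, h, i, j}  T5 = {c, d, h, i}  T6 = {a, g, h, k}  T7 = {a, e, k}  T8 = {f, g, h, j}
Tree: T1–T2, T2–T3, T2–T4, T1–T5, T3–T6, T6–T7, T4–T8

A tree decomposition must satisfy three properties: every vertex lies in some bag; for every edge, both endpoints lie together in some bag; and for every vertex, the bags containing it form a connected subtree. Here edge (h,e) lies in no bag, so the decomposition is invalid.

No — edge (h,e) lies in no bag.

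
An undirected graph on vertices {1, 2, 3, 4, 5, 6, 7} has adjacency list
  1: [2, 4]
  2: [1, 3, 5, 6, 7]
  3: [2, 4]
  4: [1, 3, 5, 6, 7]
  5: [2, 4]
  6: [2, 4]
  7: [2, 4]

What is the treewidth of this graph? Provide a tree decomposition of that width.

Treewidth 2.
One such decomposition:
Bags: B1 = {1, 2, 4}  B2 = {2, 3, 4}  B3 = {2, 4, 6}  B4 = {2, 4, 7}  B5 = {2, 4, 5}
Tree: B1–B2, B2–B3, B3–B4, B4–B5

The largest bag has 3 vertices, giving width 2; this decomposition certifies tw(G) ≤ 2. The edges 2–1–4–3–2 form a cycle, so G is not a tree and its treewidth is at least 2. Therefore the treewidth is 2.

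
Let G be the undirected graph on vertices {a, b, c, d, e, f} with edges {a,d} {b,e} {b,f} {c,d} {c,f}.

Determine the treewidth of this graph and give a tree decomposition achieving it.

Every bag has size at most 2, so the width is 2 − 1 = 1 and tw(G) ≤ 1. Since G has at least one edge (e.g. e–b), it is not an edgeless graph, so tw(G) ≥ 1. Therefore the treewidth is 1.

Treewidth 1.
Bags: B1 = {b, e}  B2 = {b, f}  B3 = {c, f}  B4 = {c, d}  B5 = {a, d}
Tree: B1–B2, B2–B3, B3–B4, B4–B5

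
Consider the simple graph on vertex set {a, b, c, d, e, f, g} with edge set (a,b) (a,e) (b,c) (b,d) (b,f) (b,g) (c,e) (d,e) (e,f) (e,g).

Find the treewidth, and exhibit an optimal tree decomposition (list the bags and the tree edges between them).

Every bag has size at most 3, so the width is 3 − 1 = 2 and tw(G) ≤ 2. For the lower bound, G contains the cycle b–g–e–a–b, so G is not a forest; only forests have treewidth ≤ 1, hence tw(G) ≥ 2. The upper and lower bounds meet at 2, so that is the treewidth.

Treewidth 2.
One such decomposition:
Bags: B1 = {b, e, g}  B2 = {a, b, e}  B3 = {b, c, e}  B4 = {b, e, f}  B5 = {b, d, e}
Tree: B1–B2, B2–B3, B3–B4, B4–B5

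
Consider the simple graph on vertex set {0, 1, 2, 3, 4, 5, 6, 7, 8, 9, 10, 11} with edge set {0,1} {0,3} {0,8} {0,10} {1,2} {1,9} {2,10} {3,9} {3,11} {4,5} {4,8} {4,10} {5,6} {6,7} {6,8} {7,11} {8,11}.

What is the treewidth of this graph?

3

A width-3 tree decomposition is:
Bags: B1 = {1, 2, 3, 9}  B2 = {0, 1, 2, 3}  B3 = {0, 2, 3, 10}  B4 = {0, 3, 10, 11}  B5 = {0, 8, 10, 11}  B6 = {4, 8, 10, 11}  B7 = {4, 7, 8, 11}  B8 = {4, 6, 7, 8}  B9 = {4, 5, 6, 7}
Tree: B1–B2, B2–B3, B3–B4, B4–B5, B5–B6, B6–B7, B7–B8, B8–B9
Each bag holds 4 vertices, so the decomposition has width 3, which upper-bounds the treewidth. For the lower bound: the 4 vertex sets {1,2,9}, {3}, {0}, {4,8,10,11} are disjoint, each induces a connected subgraph, and every pair is joined by at least one edge of G. Contracting each set to a single vertex therefore yields K_{4} as a minor, and since treewidth is minor-monotone, tw(G) ≥ tw(K_{4}) = 3. Therefore the treewidth is 3.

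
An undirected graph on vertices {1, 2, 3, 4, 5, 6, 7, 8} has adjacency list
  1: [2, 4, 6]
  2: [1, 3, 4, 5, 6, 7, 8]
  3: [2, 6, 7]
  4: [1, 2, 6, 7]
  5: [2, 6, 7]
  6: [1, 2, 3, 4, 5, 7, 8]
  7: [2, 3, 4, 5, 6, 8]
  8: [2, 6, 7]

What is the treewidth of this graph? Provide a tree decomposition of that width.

The largest bag has 4 vertices, giving width 3; this decomposition certifies tw(G) ≤ 3. On the other hand G contains the 4-clique {1, 2, 4, 6}. A clique must lie in a single bag of any decomposition, so no decomposition can have width below 3. The upper and lower bounds meet at 3, so that is the treewidth.

Treewidth 3.
One optimal decomposition is:
Bags: B1 = {2, 4, 6, 7}  B2 = {1, 2, 4, 6}  B3 = {2, 6, 7, 8}  B4 = {2, 3, 6, 7}  B5 = {2, 5, 6, 7}
Tree: B1–B2, B1–B3, B3–B4, B3–B5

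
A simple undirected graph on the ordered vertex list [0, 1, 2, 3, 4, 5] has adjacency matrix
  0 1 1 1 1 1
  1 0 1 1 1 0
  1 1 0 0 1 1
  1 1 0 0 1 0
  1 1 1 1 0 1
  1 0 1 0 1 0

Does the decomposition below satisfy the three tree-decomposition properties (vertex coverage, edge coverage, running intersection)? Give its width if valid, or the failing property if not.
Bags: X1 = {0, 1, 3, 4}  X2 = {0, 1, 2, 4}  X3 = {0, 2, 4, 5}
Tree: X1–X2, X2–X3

Vertex coverage: the bags together contain {0, 1, 2, 3, 4, 5}, the full vertex set. Edge coverage: each edge of G has both endpoints in at least one bag. Running intersection: for every vertex, the bags containing it form a connected subtree. All three properties hold, so this is a valid tree decomposition of width max|bag| − 1 = 3, and hence tw(G) ≤ 3.

Yes; width 3.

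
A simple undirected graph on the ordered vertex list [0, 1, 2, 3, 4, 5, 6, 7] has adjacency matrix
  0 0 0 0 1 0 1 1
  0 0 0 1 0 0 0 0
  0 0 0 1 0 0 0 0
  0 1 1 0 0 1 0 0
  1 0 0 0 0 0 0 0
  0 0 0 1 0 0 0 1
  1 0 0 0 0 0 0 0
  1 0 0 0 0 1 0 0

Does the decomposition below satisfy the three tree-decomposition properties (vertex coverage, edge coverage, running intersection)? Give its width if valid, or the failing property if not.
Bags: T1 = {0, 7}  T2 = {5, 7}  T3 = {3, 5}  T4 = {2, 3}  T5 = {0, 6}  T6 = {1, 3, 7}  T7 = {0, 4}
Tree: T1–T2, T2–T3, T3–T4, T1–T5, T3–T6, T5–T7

No — bags containing vertex 7 are not connected in the tree.

A tree decomposition must satisfy three properties: every vertex lies in some bag; for every edge, both endpoints lie together in some bag; and for every vertex, the bags containing it form a connected subtree. Here bags containing vertex 7 are not connected in the tree, so the decomposition is invalid.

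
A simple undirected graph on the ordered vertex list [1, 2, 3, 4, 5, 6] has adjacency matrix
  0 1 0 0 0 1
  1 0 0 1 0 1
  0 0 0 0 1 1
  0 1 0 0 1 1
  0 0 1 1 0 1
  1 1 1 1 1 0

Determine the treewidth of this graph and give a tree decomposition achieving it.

Every bag has size at most 3, so the width is 3 − 1 = 2 and tw(G) ≤ 2. For the lower bound, the 3 vertices {1, 2, 6} are pairwise adjacent, and any tree decomposition puts a clique entirely inside one bag — forcing width ≥ 2. Hence tw(G) = 2 exactly.

Treewidth 2.
Bags: B1 = {2, 4, 6}  B2 = {1, 2, 6}  B3 = {4, 5, 6}  B4 = {3, 5, 6}
Tree: B1–B2, B1–B3, B3–B4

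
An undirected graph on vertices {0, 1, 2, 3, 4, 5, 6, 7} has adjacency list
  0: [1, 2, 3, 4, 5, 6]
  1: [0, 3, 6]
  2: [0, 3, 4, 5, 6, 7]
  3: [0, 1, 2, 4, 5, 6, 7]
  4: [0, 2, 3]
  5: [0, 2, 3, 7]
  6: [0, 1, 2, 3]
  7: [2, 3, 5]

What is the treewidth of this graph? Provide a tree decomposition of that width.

Every bag has size at most 4, so the width is 4 − 1 = 3 and tw(G) ≤ 3. Conversely, {0, 1, 3, 6} is a clique of size 4, and the vertices of any clique must share a bag in every tree decomposition; so some bag has ≥ 4 vertices and tw(G) ≥ 3. Combining the bounds, tw(G) = 3.

Treewidth 3.
One such decomposition:
Bags: B1 = {0, 2, 3, 6}  B2 = {0, 1, 3, 6}  B3 = {0, 2, 3, 5}  B4 = {0, 2, 3, 4}  B5 = {2, 3, 5, 7}
Tree: B1–B2, B1–B3, B3–B4, B3–B5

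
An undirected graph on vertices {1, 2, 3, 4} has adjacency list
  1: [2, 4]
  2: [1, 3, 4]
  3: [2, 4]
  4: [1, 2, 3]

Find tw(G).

A width-2 tree decomposition is:
Bags: B1 = {1, 2, 4}  B2 = {2, 3, 4}
Tree: B1–B2
The largest bag has 3 vertices, giving width 2; this decomposition certifies tw(G) ≤ 2. On the other hand G contains the 3-clique {1, 2, 4}. A clique must lie in a single bag of any decomposition, so no decomposition can have width below 2. The upper and lower bounds meet at 2, so that is the treewidth.

2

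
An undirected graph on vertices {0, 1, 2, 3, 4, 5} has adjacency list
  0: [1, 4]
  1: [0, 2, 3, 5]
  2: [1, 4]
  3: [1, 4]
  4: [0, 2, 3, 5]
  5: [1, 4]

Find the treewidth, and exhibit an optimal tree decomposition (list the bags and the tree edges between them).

Treewidth 2.
Bags: B1 = {1, 3, 4}  B2 = {0, 1, 4}  B3 = {1, 2, 4}  B4 = {1, 4, 5}
Tree: B1–B2, B2–B3, B3–B4

The largest bag has 3 vertices, giving width 2; this decomposition certifies tw(G) ≤ 2. The edges 4–3–1–0–4 form a cycle, so G is not a tree and its treewidth is at least 2. The upper and lower bounds meet at 2, so that is the treewidth.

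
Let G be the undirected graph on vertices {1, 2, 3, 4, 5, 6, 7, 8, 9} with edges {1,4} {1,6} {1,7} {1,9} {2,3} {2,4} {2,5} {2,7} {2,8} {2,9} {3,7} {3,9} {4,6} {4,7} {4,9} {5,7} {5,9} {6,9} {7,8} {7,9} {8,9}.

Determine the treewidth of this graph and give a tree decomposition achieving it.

Treewidth 3.
One optimal decomposition is:
Bags: B1 = {2, 4, 7, 9}  B2 = {2, 7, 8, 9}  B3 = {2, 5, 7, 9}  B4 = {1, 4, 7, 9}  B5 = {1, 4, 6, 9}  B6 = {2, 3, 7, 9}
Tree: B1–B2, B1–B3, B1–B4, B4–B5, B1–B6

Each bag holds 4 vertices, so the decomposition has width 3, which upper-bounds the treewidth. On the other hand G contains the 4-clique {1, 4, 6, 9}. A clique must lie in a single bag of any decomposition, so no decomposition can have width below 3. Combining the bounds, tw(G) = 3.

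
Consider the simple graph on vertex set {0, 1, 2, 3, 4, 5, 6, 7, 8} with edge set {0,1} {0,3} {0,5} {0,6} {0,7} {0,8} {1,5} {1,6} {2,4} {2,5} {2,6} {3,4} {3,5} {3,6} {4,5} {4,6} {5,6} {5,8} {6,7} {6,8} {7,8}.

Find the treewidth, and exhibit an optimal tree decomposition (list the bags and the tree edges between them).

Every bag has size at most 4, so the width is 4 − 1 = 3 and tw(G) ≤ 3. For the lower bound, the 4 vertices {0, 5, 6, 8} are pairwise adjacent, and any tree decomposition puts a clique entirely inside one bag — forcing width ≥ 3. The upper and lower bounds meet at 3, so that is the treewidth.

Treewidth 3.
One optimal decomposition is:
Bags: B1 = {3, 4, 5, 6}  B2 = {0, 3, 5, 6}  B3 = {2, 4, 5, 6}  B4 = {0, 5, 6, 8}  B5 = {0, 1, 5, 6}  B6 = {0, 6, 7, 8}
Tree: B1–B2, B1–B3, B2–B4, B4–B5, B4–B6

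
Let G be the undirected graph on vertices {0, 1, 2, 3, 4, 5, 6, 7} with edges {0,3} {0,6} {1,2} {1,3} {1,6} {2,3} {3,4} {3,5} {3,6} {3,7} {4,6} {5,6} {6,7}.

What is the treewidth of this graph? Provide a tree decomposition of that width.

Each bag holds 3 vertices, so the decomposition has width 2, which upper-bounds the treewidth. Conversely, {1, 2, 3} is a clique of size 3, and the vertices of any clique must share a bag in every tree decomposition; so some bag has ≥ 3 vertices and tw(G) ≥ 2. Therefore the treewidth is 2.

Treewidth 2.
One such decomposition:
Bags: B1 = {1, 3, 6}  B2 = {3, 5, 6}  B3 = {3, 4, 6}  B4 = {1, 2, 3}  B5 = {0, 3, 6}  B6 = {3, 6, 7}
Tree: B1–B2, B2–B3, B1–B4, B1–B5, B5–B6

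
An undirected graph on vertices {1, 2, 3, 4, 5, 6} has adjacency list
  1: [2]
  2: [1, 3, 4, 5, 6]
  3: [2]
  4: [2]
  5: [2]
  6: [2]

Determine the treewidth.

A width-1 tree decomposition is:
Bags: B1 = {2, 5}  B2 = {2, 4}  B3 = {1, 2}  B4 = {2, 3}  B5 = {2, 6}
Tree: B1–B2, B2–B3, B2–B4, B4–B5
Each bag holds 2 vertices, so the decomposition has width 1, which upper-bounds the treewidth. Since G has at least one edge (e.g. 5–2), it is not an edgeless graph, so tw(G) ≥ 1. Therefore the treewidth is 1.

1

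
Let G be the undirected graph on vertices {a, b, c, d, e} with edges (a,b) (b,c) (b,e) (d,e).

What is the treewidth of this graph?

A width-1 tree decomposition is:
Bags: B1 = {a, b}  B2 = {b, c}  B3 = {b, e}  B4 = {d, e}
Tree: B1–B2, B2–B3, B3–B4
The largest bag has 2 vertices, giving width 1; this decomposition certifies tw(G) ≤ 1. Any graph with an edge has treewidth ≥ 1, and G has the edge b–a. The upper and lower bounds meet at 1, so that is the treewidth.

1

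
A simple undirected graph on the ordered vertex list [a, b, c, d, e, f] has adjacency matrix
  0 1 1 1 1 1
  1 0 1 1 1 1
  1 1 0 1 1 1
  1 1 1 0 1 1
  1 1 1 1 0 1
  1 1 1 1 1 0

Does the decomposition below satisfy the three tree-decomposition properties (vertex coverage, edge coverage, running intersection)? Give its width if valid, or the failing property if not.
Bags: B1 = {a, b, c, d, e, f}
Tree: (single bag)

Yes; width 5.

Vertex coverage: the bags together contain {a, b, c, d, e, f}, the full vertex set. Edge coverage: each edge of G has both endpoints in at least one bag. Running intersection: for every vertex, the bags containing it form a connected subtree. All three properties hold, so this is a valid tree decomposition of width max|bag| − 1 = 5, and hence tw(G) ≤ 5.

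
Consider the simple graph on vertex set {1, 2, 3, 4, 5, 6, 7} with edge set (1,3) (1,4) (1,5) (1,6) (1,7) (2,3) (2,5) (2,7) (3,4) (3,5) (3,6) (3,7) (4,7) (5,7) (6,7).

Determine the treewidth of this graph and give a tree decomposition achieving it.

Treewidth 3.
One such decomposition:
Bags: B1 = {1, 3, 5, 7}  B2 = {1, 3, 4, 7}  B3 = {2, 3, 5, 7}  B4 = {1, 3, 6, 7}
Tree: B1–B2, B1–B3, B1–B4

The largest bag has 4 vertices, giving width 3; this decomposition certifies tw(G) ≤ 3. On the other hand G contains the 4-clique {1, 3, 4, 7}. A clique must lie in a single bag of any decomposition, so no decomposition can have width below 3. Combining the bounds, tw(G) = 3.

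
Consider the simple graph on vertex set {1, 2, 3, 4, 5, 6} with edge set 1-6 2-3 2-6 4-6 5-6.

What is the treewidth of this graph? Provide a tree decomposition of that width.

Every bag has size at most 2, so the width is 2 − 1 = 1 and tw(G) ≤ 1. Since G has at least one edge (e.g. 6–5), it is not an edgeless graph, so tw(G) ≥ 1. Combining the bounds, tw(G) = 1.

Treewidth 1.
One optimal decomposition is:
Bags: B1 = {5, 6}  B2 = {2, 6}  B3 = {4, 6}  B4 = {2, 3}  B5 = {1, 6}
Tree: B1–B2, B2–B3, B2–B4, B2–B5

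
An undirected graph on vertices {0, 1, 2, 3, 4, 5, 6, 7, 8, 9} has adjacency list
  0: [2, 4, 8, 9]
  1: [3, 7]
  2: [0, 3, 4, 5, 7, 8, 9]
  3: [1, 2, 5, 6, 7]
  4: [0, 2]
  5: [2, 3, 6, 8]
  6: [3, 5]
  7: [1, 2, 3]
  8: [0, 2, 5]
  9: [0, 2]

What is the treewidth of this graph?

2

A width-2 tree decomposition is:
Bags: B1 = {2, 3, 5}  B2 = {2, 3, 7}  B3 = {2, 5, 8}  B4 = {0, 2, 8}  B5 = {0, 2, 4}  B6 = {3, 5, 6}  B7 = {0, 2, 9}  B8 = {1, 3, 7}
Tree: B1–B2, B1–B3, B3–B4, B4–B5, B1–B6, B5–B7, B2–B8
Each bag holds 3 vertices, so the decomposition has width 2, which upper-bounds the treewidth. Conversely, {1, 3, 7} is a clique of size 3, and the vertices of any clique must share a bag in every tree decomposition; so some bag has ≥ 3 vertices and tw(G) ≥ 2. Therefore the treewidth is 2.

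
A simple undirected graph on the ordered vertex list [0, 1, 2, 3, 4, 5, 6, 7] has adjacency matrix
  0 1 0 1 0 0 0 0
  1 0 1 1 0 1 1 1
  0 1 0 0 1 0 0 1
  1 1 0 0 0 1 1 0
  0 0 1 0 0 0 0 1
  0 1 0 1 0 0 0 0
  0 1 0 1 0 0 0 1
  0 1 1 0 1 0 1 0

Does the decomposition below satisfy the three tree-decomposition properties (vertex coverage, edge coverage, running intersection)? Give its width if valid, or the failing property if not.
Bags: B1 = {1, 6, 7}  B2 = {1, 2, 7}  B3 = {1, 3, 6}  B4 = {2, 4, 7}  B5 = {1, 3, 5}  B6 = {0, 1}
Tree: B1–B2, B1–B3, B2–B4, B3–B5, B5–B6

A tree decomposition must satisfy three properties: every vertex lies in some bag; for every edge, both endpoints lie together in some bag; and for every vertex, the bags containing it form a connected subtree. Here edge (3,0) lies in no bag, so the decomposition is invalid.

No — edge (3,0) lies in no bag.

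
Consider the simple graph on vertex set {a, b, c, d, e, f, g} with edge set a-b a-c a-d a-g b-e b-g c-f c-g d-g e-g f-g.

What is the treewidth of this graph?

A width-2 tree decomposition is:
Bags: B1 = {a, b, g}  B2 = {b, e, g}  B3 = {a, c, g}  B4 = {c, f, g}  B5 = {a, d, g}
Tree: B1–B2, B1–B3, B3–B4, B1–B5
The largest bag has 3 vertices, giving width 2; this decomposition certifies tw(G) ≤ 2. For the lower bound, the 3 vertices {a, d, g} are pairwise adjacent, and any tree decomposition puts a clique entirely inside one bag — forcing width ≥ 2. Combining the bounds, tw(G) = 2.

2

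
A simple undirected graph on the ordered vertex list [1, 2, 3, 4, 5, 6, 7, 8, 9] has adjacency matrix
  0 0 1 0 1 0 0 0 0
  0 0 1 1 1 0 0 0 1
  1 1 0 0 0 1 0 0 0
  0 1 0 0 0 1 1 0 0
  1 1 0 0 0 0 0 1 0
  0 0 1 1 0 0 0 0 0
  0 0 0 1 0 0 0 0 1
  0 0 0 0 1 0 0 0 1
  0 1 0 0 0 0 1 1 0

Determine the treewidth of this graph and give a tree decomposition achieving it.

The largest bag has 4 vertices, giving width 3; this decomposition certifies tw(G) ≤ 3. For the lower bound: the 4 vertex sets {1,5,8}, {9}, {2}, {3,4,6,7} are disjoint, each induces a connected subgraph, and every pair is joined by at least one edge of G. Contracting each set to a single vertex therefore yields K_{4} as a minor, and since treewidth is minor-monotone, tw(G) ≥ tw(K_{4}) = 3. Therefore the treewidth is 3.

Treewidth 3.
One optimal decomposition is:
Bags: B1 = {1, 5, 8, 9}  B2 = {1, 2, 5, 9}  B3 = {1, 2, 3, 9}  B4 = {2, 3, 7, 9}  B5 = {2, 3, 4, 7}  B6 = {3, 4, 6, 7}
Tree: B1–B2, B2–B3, B3–B4, B4–B5, B5–B6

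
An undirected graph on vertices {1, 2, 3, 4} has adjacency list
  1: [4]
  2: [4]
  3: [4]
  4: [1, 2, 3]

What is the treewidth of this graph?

1

A width-1 tree decomposition is:
Bags: B1 = {3, 4}  B2 = {2, 4}  B3 = {1, 4}
Tree: B1–B2, B2–B3
Each bag holds 2 vertices, so the decomposition has width 1, which upper-bounds the treewidth. Any graph with an edge has treewidth ≥ 1, and G has the edge 3–4. The upper and lower bounds meet at 1, so that is the treewidth.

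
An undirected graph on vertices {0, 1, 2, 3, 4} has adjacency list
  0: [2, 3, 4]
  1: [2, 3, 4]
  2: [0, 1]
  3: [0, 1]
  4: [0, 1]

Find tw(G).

2

A width-2 tree decomposition is:
Bags: B1 = {0, 1, 4}  B2 = {0, 1, 2}  B3 = {0, 1, 3}
Tree: B1–B2, B2–B3
Every bag has size at most 3, so the width is 3 − 1 = 2 and tw(G) ≤ 2. Since 4–1–2–0–4 is a cycle in G, G is not acyclic. Forests are exactly the graphs of treewidth ≤ 1, so tw(G) ≥ 2. Hence tw(G) = 2 exactly.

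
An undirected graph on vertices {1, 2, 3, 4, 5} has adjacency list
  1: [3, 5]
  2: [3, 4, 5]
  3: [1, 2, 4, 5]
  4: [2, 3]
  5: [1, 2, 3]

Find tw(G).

A width-2 tree decomposition is:
Bags: B1 = {2, 3, 5}  B2 = {1, 3, 5}  B3 = {2, 3, 4}
Tree: B1–B2, B1–B3
Each bag holds 3 vertices, so the decomposition has width 2, which upper-bounds the treewidth. For the lower bound, the 3 vertices {1, 3, 5} are pairwise adjacent, and any tree decomposition puts a clique entirely inside one bag — forcing width ≥ 2. Hence tw(G) = 2 exactly.

2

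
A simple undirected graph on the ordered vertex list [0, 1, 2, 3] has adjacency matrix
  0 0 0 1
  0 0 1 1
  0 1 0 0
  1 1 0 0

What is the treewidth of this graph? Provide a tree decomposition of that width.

Every bag has size at most 2, so the width is 2 − 1 = 1 and tw(G) ≤ 1. Since G has at least one edge (e.g. 2–1), it is not an edgeless graph, so tw(G) ≥ 1. Combining the bounds, tw(G) = 1.

Treewidth 1.
One optimal decomposition is:
Bags: B1 = {1, 2}  B2 = {1, 3}  B3 = {0, 3}
Tree: B1–B2, B2–B3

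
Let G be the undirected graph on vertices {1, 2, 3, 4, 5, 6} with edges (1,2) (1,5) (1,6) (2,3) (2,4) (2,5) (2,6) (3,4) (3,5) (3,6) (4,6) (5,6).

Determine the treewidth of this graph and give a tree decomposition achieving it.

Each bag holds 4 vertices, so the decomposition has width 3, which upper-bounds the treewidth. On the other hand G contains the 4-clique {1, 2, 5, 6}. A clique must lie in a single bag of any decomposition, so no decomposition can have width below 3. Therefore the treewidth is 3.

Treewidth 3.
Bags: B1 = {1, 2, 5, 6}  B2 = {2, 3, 5, 6}  B3 = {2, 3, 4, 6}
Tree: B1–B2, B2–B3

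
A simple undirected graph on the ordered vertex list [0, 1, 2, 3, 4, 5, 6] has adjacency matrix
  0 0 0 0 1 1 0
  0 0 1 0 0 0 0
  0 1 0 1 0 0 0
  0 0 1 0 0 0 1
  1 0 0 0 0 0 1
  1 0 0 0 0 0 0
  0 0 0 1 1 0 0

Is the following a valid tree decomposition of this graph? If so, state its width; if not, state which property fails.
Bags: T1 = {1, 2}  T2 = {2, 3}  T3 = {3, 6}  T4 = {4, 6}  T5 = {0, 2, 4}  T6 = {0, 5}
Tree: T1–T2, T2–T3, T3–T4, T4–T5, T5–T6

No — bags containing vertex 2 are not connected in the tree.

A tree decomposition must satisfy three properties: every vertex lies in some bag; for every edge, both endpoints lie together in some bag; and for every vertex, the bags containing it form a connected subtree. Here bags containing vertex 2 are not connected in the tree, so the decomposition is invalid.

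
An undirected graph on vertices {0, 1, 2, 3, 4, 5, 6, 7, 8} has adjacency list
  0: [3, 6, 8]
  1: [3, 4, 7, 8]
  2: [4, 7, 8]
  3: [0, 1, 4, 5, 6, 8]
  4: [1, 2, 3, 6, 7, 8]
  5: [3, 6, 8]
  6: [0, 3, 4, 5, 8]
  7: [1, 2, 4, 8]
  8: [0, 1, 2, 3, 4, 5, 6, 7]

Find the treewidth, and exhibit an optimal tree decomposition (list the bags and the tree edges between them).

Treewidth 3.
Bags: B1 = {3, 5, 6, 8}  B2 = {3, 4, 6, 8}  B3 = {1, 3, 4, 8}  B4 = {1, 4, 7, 8}  B5 = {2, 4, 7, 8}  B6 = {0, 3, 6, 8}
Tree: B1–B2, B2–B3, B3–B4, B4–B5, B2–B6

Each bag holds 4 vertices, so the decomposition has width 3, which upper-bounds the treewidth. On the other hand G contains the 4-clique {2, 4, 7, 8}. A clique must lie in a single bag of any decomposition, so no decomposition can have width below 3. Hence tw(G) = 3 exactly.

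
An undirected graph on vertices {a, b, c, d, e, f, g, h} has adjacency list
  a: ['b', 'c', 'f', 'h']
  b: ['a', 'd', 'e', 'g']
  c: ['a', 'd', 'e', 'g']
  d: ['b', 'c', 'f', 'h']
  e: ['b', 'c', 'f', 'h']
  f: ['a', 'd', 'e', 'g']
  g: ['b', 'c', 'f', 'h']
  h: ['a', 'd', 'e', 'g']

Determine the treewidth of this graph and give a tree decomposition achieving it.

Each bag holds 5 vertices, so the decomposition has width 4, which upper-bounds the treewidth. For the lower bound: the 5 vertex sets {e,h}, {a,b}, {d,f}, {g}, {c} are disjoint, each induces a connected subgraph, and every pair is joined by at least one edge of G. Contracting each set to a single vertex therefore yields K_{5} as a minor, and since treewidth is minor-monotone, tw(G) ≥ tw(K_{5}) = 4. Combining the bounds, tw(G) = 4.

Treewidth 4.
One such decomposition:
Bags: B1 = {a, d, e, g, h}  B2 = {a, b, d, e, g}  B3 = {a, d, e, f, g}  B4 = {a, c, d, e, g}
Tree: B1–B2, B2–B3, B3–B4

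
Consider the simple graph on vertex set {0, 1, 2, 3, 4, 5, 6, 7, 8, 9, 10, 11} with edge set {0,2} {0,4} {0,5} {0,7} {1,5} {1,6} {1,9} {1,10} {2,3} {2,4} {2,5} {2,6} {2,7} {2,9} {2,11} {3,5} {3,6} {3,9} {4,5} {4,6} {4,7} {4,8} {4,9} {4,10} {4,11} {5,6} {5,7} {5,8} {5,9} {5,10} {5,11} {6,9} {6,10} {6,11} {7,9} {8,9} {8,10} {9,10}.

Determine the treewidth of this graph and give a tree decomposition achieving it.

The largest bag has 5 vertices, giving width 4; this decomposition certifies tw(G) ≤ 4. For the lower bound, the 5 vertices {1, 5, 6, 9, 10} are pairwise adjacent, and any tree decomposition puts a clique entirely inside one bag — forcing width ≥ 4. The upper and lower bounds meet at 4, so that is the treewidth.

Treewidth 4.
One such decomposition:
Bags: B1 = {2, 4, 5, 6, 9}  B2 = {2, 4, 5, 7, 9}  B3 = {0, 2, 4, 5, 7}  B4 = {2, 4, 5, 6, 11}  B5 = {4, 5, 6, 9, 10}  B6 = {1, 5, 6, 9, 10}  B7 = {2, 3, 5, 6, 9}  B8 = {4, 5, 8, 9, 10}
Tree: B1–B2, B2–B3, B1–B4, B1–B5, B5–B6, B1–B7, B5–B8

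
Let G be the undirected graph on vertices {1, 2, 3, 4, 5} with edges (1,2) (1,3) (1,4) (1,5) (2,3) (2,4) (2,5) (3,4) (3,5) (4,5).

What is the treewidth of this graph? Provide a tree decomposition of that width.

Treewidth 4.
One optimal decomposition is:
Bags: B1 = {1, 2, 3, 4, 5}
Tree: (single bag)

With just one bag of size 5, the width is 5 − 1 = 4, so tw(G) ≤ 4. Conversely, {1, 2, 3, 4, 5} is a clique of size 5, and the vertices of any clique must share a bag in every tree decomposition; so some bag has ≥ 5 vertices and tw(G) ≥ 4. Combining the bounds, tw(G) = 4.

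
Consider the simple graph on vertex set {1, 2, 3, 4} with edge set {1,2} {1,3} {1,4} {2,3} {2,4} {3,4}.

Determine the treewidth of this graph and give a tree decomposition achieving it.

A single bag containing all 4 vertices is trivially a valid decomposition of width 3. Conversely, {1, 2, 3, 4} is a clique of size 4, and the vertices of any clique must share a bag in every tree decomposition; so some bag has ≥ 4 vertices and tw(G) ≥ 3. Combining the bounds, tw(G) = 3.

Treewidth 3.
One such decomposition:
Bags: B1 = {1, 2, 3, 4}
Tree: (single bag)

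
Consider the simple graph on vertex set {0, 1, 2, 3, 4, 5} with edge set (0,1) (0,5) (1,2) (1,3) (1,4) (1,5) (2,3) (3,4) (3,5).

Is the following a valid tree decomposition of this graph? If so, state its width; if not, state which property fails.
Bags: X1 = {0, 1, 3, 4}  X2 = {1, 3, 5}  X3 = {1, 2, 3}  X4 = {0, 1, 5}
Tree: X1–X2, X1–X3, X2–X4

No — bags containing vertex 0 are not connected in the tree.

A tree decomposition must satisfy three properties: every vertex lies in some bag; for every edge, both endpoints lie together in some bag; and for every vertex, the bags containing it form a connected subtree. Here bags containing vertex 0 are not connected in the tree, so the decomposition is invalid.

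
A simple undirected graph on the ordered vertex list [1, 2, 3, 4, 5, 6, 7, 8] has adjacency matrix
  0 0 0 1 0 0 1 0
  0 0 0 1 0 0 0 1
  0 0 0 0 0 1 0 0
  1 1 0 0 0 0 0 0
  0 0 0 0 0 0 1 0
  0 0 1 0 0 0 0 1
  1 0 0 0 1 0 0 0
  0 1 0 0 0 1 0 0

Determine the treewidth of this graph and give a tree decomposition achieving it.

Treewidth 1.
Bags: B1 = {5, 7}  B2 = {1, 7}  B3 = {1, 4}  B4 = {2, 4}  B5 = {2, 8}  B6 = {6, 8}  B7 = {3, 6}
Tree: B1–B2, B2–B3, B3–B4, B4–B5, B5–B6, B6–B7

Each bag holds 2 vertices, so the decomposition has width 1, which upper-bounds the treewidth. Any graph with an edge has treewidth ≥ 1, and G has the edge 5–7. Therefore the treewidth is 1.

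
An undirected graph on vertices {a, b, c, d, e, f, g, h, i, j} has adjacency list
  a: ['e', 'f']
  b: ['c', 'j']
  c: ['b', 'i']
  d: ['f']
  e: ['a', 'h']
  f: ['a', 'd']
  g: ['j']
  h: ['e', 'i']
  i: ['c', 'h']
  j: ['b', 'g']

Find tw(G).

1

A width-1 tree decomposition is:
Bags: B1 = {g, j}  B2 = {b, j}  B3 = {b, c}  B4 = {c, i}  B5 = {h, i}  B6 = {e, h}  B7 = {a, e}  B8 = {a, f}  B9 = {d, f}
Tree: B1–B2, B2–B3, B3–B4, B4–B5, B5–B6, B6–B7, B7–B8, B8–B9
Each bag holds 2 vertices, so the decomposition has width 1, which upper-bounds the treewidth. Since G has at least one edge (e.g. g–j), it is not an edgeless graph, so tw(G) ≥ 1. The upper and lower bounds meet at 1, so that is the treewidth.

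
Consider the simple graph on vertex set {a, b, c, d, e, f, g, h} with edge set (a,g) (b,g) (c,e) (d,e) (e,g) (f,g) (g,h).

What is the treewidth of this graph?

1

A width-1 tree decomposition is:
Bags: B1 = {e, g}  B2 = {d, e}  B3 = {a, g}  B4 = {g, h}  B5 = {b, g}  B6 = {c, e}  B7 = {f, g}
Tree: B1–B2, B1–B3, B3–B4, B4–B5, B1–B6, B5–B7
Every bag has size at most 2, so the width is 2 − 1 = 1 and tw(G) ≤ 1. Any graph with an edge has treewidth ≥ 1, and G has the edge e–g. Combining the bounds, tw(G) = 1.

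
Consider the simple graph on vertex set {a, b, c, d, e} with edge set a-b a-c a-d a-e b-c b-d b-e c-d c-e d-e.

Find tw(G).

4

A width-4 tree decomposition is:
Bags: B1 = {a, b, c, d, e}
Tree: (single bag)
A single bag containing all 5 vertices is trivially a valid decomposition of width 4. Conversely, {a, b, c, d, e} is a clique of size 5, and the vertices of any clique must share a bag in every tree decomposition; so some bag has ≥ 5 vertices and tw(G) ≥ 4. Combining the bounds, tw(G) = 4.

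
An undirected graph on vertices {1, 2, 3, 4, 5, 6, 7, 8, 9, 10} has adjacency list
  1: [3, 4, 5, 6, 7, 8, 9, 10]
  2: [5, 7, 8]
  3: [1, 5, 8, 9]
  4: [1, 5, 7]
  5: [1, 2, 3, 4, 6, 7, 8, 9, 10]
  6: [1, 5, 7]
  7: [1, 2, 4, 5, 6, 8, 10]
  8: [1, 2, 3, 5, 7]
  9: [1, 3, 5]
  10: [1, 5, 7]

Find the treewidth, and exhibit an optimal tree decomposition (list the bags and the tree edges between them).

The largest bag has 4 vertices, giving width 3; this decomposition certifies tw(G) ≤ 3. For the lower bound, the 4 vertices {1, 3, 5, 9} are pairwise adjacent, and any tree decomposition puts a clique entirely inside one bag — forcing width ≥ 3. Combining the bounds, tw(G) = 3.

Treewidth 3.
Bags: B1 = {1, 5, 7, 8}  B2 = {2, 5, 7, 8}  B3 = {1, 3, 5, 8}  B4 = {1, 4, 5, 7}  B5 = {1, 5, 6, 7}  B6 = {1, 5, 7, 10}  B7 = {1, 3, 5, 9}
Tree: B1–B2, B1–B3, B1–B4, B4–B5, B4–B6, B3–B7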